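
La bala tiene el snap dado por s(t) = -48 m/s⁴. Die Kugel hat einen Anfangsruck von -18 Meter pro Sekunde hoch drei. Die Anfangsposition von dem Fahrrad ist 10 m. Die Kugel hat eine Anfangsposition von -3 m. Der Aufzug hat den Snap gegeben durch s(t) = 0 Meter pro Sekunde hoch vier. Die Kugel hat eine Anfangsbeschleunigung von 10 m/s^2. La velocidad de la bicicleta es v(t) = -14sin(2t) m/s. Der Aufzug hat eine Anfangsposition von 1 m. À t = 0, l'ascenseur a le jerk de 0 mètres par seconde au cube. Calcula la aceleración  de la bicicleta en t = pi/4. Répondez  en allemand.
Wir müssen unsere Gleichung für die Geschwindigkeit v(t) = -14·sin(2·t) 1-mal ableiten. Mit d/dt von v(t) finden wir a(t) = -28·cos(2·t). Mit a(t) = -28·cos(2·t) und Einsetzen von t = pi/4, finden wir a = 0.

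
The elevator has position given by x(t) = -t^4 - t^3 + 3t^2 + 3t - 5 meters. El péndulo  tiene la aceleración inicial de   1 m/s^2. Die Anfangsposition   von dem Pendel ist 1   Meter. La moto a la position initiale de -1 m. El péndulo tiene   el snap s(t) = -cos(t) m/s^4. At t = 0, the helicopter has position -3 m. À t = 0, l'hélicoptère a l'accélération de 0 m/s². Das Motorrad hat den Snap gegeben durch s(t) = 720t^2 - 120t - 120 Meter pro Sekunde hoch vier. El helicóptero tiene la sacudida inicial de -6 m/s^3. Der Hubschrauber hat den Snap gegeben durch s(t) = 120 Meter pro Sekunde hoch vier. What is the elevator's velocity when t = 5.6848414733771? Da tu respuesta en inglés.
We must differentiate our position equation x(t) = -t^4 - t^3 + 3·t^2 + 3·t - 5 1 time. The derivative of position gives velocity: v(t) = -4·t^3 - 3·t^2 + 6·t + 3. Using v(t) = -4·t^3 - 3·t^2 + 6·t + 3 and substituting t = 5.6848414733771, we find v = -794.720915615294.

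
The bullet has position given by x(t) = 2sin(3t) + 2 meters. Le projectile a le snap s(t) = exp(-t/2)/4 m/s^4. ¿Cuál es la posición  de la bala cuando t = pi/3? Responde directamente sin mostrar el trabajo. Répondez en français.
La position à t = pi/3 est x = 2.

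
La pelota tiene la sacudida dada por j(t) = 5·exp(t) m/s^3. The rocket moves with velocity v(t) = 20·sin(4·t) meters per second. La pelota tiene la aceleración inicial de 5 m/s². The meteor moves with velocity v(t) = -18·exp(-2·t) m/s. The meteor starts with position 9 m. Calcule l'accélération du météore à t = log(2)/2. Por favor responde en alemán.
Ausgehend von der Geschwindigkeit v(t) = -18·exp(-2·t), nehmen wir 1 Ableitung. Die Ableitung von der Geschwindigkeit ergibt die Beschleunigung: a(t) = 36·exp(-2·t). Aus der Gleichung für die Beschleunigung a(t) = 36·exp(-2·t), setzen wir t = log(2)/2 ein und erhalten a = 18.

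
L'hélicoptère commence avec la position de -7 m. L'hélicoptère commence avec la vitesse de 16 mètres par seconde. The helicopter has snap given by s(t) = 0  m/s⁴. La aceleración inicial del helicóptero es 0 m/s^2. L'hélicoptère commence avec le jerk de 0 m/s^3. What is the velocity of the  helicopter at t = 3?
We need to integrate our snap equation s(t) = 0 3 times. The antiderivative of snap, with j(0) = 0, gives jerk: j(t) = 0. Taking ∫j(t)dt and applying a(0) = 0, we find a(t) = 0. The antiderivative of acceleration, with v(0) = 16, gives velocity: v(t) = 16. From the given velocity equation v(t) = 16, we substitute t = 3 to get v = 16.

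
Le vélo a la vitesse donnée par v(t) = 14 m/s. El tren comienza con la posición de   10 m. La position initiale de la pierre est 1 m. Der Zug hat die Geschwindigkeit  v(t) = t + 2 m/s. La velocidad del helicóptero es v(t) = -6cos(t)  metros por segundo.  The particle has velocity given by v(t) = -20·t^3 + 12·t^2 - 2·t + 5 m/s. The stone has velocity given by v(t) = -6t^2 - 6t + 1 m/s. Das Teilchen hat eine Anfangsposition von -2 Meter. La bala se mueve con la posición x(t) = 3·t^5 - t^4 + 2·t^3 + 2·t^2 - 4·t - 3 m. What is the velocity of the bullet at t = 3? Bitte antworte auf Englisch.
To solve this, we need to take 1 derivative of our position equation x(t) = 3·t^5 - t^4 + 2·t^3 + 2·t^2 - 4·t - 3. Differentiating position, we get velocity: v(t) = 15·t^4 - 4·t^3 + 6·t^2 + 4·t - 4. We have velocity v(t) = 15·t^4 - 4·t^3 + 6·t^2 + 4·t - 4. Substituting t = 3: v(3) = 1169.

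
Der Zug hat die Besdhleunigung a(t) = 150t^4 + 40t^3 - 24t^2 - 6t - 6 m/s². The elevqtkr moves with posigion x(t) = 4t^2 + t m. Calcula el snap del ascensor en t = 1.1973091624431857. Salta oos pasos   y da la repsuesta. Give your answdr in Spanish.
El snap en t = 1.1973091624431857 es s = 0.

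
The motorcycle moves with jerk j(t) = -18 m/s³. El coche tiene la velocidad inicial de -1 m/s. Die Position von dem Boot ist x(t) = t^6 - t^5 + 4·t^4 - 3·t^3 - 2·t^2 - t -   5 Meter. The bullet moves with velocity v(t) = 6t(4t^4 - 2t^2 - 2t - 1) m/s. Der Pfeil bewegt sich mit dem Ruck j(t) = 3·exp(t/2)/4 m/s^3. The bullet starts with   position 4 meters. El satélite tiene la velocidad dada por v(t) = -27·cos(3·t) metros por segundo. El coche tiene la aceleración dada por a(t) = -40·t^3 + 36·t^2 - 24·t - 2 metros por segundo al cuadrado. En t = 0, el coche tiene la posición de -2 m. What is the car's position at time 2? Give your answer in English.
We must find the antiderivative of our acceleration equation a(t) = -40·t^3 + 36·t^2 - 24·t - 2 2 times. Taking ∫a(t)dt and applying v(0) = -1, we find v(t) = -10·t^4 + 12·t^3 - 12·t^2 - 2·t - 1. Taking ∫v(t)dt and applying x(0) = -2, we find x(t) = -2·t^5 + 3·t^4 - 4·t^3 - t^2 - t - 2. From the given position equation x(t) = -2·t^5 + 3·t^4 - 4·t^3 - t^2 - t - 2, we substitute t = 2 to get x = -56.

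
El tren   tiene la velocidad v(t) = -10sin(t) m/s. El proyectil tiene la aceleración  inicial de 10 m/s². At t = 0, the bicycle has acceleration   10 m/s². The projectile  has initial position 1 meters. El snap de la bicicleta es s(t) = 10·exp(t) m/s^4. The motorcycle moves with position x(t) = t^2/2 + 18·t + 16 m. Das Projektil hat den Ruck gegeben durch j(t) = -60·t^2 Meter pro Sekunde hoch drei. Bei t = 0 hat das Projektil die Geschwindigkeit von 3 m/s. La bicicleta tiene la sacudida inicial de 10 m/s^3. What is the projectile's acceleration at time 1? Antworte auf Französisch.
Pour résoudre ceci, nous devons prendre 1 intégrale de notre équation du jerk j(t) = -60·t^2. La primitive du jerk, avec a(0) = 10, donne l'accélération: a(t) = 10 - 20·t^3. En utilisant a(t) = 10 - 20·t^3 et en substituant t = 1, nous trouvons a = -10.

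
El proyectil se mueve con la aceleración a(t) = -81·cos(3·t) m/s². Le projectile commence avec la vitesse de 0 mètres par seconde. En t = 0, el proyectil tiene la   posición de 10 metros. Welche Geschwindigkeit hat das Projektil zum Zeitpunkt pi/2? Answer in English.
Starting from acceleration a(t) = -81·cos(3·t), we take 1 antiderivative. Integrating acceleration and using the initial condition v(0) = 0, we get v(t) = -27·sin(3·t). We have velocity v(t) = -27·sin(3·t). Substituting t = pi/2: v(pi/2) = 27.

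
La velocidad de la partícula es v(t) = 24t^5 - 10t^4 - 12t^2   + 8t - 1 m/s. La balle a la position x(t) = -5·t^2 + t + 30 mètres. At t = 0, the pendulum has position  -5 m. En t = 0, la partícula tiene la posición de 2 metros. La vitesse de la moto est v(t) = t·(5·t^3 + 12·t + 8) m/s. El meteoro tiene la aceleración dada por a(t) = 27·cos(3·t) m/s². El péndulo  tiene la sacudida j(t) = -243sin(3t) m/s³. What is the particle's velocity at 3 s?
Using v(t) = 24·t^5 - 10·t^4 - 12·t^2 + 8·t - 1 and substituting t = 3, we find v = 4937.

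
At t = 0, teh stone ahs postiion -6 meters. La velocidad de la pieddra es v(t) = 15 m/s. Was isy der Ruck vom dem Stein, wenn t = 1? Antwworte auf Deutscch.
Um dies zu lösen, müssen wir 2 Ableitungen unserer Gleichung für die Geschwindigkeit v(t) = 15 nehmen. Die Ableitung von der Geschwindigkeit ergibt die Beschleunigung: a(t) = 0. Durch Ableiten von der Beschleunigung erhalten wir den Ruck: j(t) = 0. Mit j(t) = 0 und Einsetzen von t = 1, finden wir j = 0.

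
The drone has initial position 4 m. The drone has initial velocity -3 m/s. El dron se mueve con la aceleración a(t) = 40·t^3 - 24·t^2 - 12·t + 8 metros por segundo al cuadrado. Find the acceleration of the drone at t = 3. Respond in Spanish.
Usando a(t) = 40·t^3 - 24·t^2 - 12·t + 8 y sustituyendo t = 3, encontramos a = 836.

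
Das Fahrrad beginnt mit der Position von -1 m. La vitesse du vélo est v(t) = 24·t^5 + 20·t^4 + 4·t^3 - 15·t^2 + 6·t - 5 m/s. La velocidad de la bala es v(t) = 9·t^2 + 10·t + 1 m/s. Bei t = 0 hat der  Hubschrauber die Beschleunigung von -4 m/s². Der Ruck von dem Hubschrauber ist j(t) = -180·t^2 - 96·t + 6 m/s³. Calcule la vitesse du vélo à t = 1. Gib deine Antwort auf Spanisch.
Usando v(t) = 24·t^5 + 20·t^4 + 4·t^3 - 15·t^2 + 6·t - 5 y sustituyendo t = 1, encontramos v = 34.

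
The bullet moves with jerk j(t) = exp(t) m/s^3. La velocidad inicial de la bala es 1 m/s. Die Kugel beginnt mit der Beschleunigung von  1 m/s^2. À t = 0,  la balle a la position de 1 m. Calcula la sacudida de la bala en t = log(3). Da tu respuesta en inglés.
We have jerk j(t) = exp(t). Substituting t = log(3): j(log(3)) = 3.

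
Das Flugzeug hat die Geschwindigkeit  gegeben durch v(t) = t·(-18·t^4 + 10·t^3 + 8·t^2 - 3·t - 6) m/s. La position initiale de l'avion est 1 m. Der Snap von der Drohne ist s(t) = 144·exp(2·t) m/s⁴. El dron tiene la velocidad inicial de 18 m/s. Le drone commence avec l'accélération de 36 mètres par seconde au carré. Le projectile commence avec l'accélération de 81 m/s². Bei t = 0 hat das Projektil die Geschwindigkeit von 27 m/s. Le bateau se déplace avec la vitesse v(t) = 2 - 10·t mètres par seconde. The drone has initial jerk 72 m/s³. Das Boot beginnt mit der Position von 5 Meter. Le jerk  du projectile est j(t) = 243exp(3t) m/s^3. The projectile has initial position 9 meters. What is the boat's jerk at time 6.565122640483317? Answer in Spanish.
Debemos derivar nuestra ecuación de la velocidad v(t) = 2 - 10·t 2 veces. La derivada de la velocidad da la aceleración: a(t) = -10. Derivando la aceleración, obtenemos la sacudida: j(t) = 0. Usando j(t) = 0 y sustituyendo t = 6.565122640483317, encontramos j = 0.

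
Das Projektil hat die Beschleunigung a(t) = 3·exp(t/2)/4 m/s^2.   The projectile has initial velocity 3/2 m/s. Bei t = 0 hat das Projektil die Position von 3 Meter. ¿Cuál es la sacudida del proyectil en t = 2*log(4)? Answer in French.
Pour résoudre ceci, nous devons prendre 1 dérivée de notre équation de l'accélération a(t) = 3·exp(t/2)/4. En dérivant l'accélération, nous obtenons le jerk: j(t) = 3·exp(t/2)/8. En utilisant j(t) = 3·exp(t/2)/8 et en substituant t = 2*log(4), nous trouvons j = 3/2.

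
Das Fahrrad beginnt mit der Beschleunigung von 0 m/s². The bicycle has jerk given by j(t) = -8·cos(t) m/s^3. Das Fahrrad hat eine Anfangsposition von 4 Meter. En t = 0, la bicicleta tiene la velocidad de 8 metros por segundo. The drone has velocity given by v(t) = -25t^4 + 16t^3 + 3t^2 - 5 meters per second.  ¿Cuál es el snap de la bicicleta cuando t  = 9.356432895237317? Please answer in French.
Pour résoudre ceci, nous devons prendre 1 dérivée de notre équation du jerk j(t) = -8·cos(t). En prenant d/dt de j(t), nous trouvons s(t) = 8·sin(t). Nous avons le snap s(t) = 8·sin(t). En substituant t = 9.356432895237317: s(9.356432895237317) = 0.546334966218132.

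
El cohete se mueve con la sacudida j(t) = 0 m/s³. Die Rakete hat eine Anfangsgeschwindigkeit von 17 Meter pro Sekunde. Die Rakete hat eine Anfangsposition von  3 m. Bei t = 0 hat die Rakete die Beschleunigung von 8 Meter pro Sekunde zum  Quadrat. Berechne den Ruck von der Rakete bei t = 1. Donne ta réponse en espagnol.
Tenemos la sacudida j(t) = 0. Sustituyendo t = 1: j(1) = 0.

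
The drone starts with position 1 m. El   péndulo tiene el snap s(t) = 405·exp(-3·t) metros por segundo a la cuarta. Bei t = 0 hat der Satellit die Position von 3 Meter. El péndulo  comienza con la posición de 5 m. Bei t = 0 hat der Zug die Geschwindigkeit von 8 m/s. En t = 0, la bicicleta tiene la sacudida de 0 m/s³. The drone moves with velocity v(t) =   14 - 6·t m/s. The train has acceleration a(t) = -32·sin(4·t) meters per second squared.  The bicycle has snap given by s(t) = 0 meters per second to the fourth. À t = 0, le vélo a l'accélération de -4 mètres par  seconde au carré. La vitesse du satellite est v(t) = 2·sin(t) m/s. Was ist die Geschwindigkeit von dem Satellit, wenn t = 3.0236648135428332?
Wir haben die Geschwindigkeit v(t) = 2·sin(t). Durch Einsetzen von t = 3.0236648135428332: v(3.0236648135428332) = 0.235309386904155.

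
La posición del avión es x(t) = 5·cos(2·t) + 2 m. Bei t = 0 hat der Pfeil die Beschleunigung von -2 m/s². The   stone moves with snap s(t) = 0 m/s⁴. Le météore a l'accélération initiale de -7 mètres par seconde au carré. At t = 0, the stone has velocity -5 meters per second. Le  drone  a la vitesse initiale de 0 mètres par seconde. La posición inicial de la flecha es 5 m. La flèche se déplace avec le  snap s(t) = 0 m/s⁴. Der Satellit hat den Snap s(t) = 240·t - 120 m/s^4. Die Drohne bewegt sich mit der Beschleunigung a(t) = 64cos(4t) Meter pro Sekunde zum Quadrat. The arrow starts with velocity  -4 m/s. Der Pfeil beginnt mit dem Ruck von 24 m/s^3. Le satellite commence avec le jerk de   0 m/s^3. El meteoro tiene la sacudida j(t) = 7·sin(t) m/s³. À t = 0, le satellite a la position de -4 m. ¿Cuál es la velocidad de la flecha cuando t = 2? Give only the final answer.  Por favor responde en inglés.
At t = 2, v = 40.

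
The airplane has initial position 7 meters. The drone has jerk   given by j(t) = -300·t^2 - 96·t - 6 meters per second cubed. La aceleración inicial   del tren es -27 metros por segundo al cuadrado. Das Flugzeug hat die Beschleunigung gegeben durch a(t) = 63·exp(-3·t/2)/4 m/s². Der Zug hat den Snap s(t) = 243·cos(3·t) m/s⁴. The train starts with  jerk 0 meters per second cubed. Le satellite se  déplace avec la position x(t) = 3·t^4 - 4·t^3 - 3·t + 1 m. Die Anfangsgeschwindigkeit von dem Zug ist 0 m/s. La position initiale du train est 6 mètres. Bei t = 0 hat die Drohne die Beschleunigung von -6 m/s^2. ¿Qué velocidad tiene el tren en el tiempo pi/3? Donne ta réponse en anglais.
We need to integrate our snap equation s(t) = 243·cos(3·t) 3 times. Taking ∫s(t)dt and applying j(0) = 0, we find j(t) = 81·sin(3·t). Taking ∫j(t)dt and applying a(0) = -27, we find a(t) = -27·cos(3·t). Taking ∫a(t)dt and applying v(0) = 0, we find v(t) = -9·sin(3·t). Using v(t) = -9·sin(3·t) and substituting t = pi/3, we find v = 0.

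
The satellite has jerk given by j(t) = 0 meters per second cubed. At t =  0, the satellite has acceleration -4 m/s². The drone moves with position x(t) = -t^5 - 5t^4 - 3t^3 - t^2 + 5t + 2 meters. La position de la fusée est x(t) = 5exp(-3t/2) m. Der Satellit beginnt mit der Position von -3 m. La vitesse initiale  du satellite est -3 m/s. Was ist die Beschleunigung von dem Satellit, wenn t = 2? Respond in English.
We must find the antiderivative of our jerk equation j(t) = 0 1 time. The antiderivative of jerk, with a(0) = -4, gives acceleration: a(t) = -4. Using a(t) = -4 and substituting t = 2, we find a = -4.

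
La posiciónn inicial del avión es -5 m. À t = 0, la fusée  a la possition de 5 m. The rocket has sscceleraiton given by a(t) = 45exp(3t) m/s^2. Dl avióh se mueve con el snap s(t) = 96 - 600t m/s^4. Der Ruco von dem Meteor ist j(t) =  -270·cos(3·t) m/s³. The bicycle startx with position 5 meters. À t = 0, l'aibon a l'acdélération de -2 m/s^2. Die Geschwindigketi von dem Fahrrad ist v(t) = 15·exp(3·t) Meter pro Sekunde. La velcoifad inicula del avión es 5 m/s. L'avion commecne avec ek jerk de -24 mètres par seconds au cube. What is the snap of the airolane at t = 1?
Using s(t) = 96 - 600·t and substituting t = 1, we find s = -504.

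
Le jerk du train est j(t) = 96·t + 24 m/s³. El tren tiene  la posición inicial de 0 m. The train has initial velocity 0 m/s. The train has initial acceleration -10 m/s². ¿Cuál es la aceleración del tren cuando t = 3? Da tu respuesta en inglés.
To solve this, we need to take 1 integral of our jerk equation j(t) = 96·t + 24. Integrating jerk and using the initial condition a(0) = -10, we get a(t) = 48·t^2 + 24·t - 10. Using a(t) = 48·t^2 + 24·t - 10 and substituting t = 3, we find a = 494.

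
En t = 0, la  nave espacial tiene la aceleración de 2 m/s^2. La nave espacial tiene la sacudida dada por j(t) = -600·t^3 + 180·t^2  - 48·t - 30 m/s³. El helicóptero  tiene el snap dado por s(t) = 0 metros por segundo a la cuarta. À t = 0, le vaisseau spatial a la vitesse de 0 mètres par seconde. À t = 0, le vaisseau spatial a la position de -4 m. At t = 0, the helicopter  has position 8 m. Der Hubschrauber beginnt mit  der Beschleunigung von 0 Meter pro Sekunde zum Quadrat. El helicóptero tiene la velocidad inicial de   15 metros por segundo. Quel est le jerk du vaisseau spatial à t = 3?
De l'équation du jerk j(t) = -600·t^3 + 180·t^2 - 48·t - 30, nous substituons t = 3 pour obtenir j = -14754.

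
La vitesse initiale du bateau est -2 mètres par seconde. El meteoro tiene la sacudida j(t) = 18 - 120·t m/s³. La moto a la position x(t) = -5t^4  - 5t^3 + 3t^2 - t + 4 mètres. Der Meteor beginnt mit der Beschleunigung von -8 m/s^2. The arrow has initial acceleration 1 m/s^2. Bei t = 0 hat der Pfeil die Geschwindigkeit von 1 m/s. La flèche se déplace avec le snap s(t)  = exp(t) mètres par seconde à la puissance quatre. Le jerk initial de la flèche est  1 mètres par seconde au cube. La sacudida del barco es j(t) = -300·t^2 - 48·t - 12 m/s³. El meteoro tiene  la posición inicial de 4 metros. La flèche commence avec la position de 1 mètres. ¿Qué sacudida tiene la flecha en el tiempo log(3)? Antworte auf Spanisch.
Debemos encontrar la antiderivada de nuestra ecuación del snap s(t) = exp(t) 1 vez. Integrando el snap y usando la condición inicial j(0) = 1, obtenemos j(t) = exp(t). Usando j(t) = exp(t) y sustituyendo t = log(3), encontramos j = 3.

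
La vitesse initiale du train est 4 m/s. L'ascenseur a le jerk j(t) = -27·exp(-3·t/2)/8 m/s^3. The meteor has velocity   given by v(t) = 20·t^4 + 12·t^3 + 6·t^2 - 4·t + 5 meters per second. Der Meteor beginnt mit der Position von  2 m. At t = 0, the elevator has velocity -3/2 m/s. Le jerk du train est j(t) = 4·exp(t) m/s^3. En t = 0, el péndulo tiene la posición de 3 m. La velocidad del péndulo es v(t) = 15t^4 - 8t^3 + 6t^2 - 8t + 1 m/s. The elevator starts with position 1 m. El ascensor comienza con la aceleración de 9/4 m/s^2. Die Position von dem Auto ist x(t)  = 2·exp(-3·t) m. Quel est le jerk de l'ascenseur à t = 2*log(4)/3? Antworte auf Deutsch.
Wir haben den Ruck j(t) = -27·exp(-3·t/2)/8. Durch Einsetzen von t = 2*log(4)/3: j(2*log(4)/3) = -27/32.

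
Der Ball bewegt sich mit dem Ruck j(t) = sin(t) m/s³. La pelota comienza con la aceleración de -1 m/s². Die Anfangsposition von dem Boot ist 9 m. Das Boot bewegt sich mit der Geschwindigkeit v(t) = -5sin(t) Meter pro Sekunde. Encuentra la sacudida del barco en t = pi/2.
Partiendo de la velocidad v(t) = -5·sin(t), tomamos 2 derivadas. Tomando d/dt de v(t), encontramos a(t) = -5·cos(t). Tomando d/dt de a(t), encontramos j(t) = 5·sin(t). Tenemos la sacudida j(t) = 5·sin(t). Sustituyendo t = pi/2: j(pi/2) = 5.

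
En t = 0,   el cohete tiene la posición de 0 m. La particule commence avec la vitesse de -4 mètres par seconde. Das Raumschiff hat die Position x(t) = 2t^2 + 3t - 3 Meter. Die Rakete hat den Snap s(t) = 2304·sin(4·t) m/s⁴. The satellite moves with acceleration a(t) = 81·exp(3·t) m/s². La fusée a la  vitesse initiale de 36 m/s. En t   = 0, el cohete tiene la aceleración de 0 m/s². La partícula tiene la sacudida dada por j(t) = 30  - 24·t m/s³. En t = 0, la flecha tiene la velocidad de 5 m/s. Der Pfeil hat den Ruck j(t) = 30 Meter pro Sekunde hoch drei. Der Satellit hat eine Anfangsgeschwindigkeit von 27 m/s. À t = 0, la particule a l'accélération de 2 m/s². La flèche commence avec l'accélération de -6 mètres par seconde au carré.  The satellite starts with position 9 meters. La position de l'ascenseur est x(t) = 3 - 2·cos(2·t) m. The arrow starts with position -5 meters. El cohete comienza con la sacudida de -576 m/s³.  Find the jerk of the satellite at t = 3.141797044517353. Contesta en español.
Partiendo de la aceleración a(t) = 81·exp(3·t), tomamos 1 derivada. La derivada de la aceleración da la sacudida: j(t) = 243·exp(3·t). Usando j(t) = 243·exp(3·t) y sustituyendo t = 3.141797044517353, encontramos j = 3013017.35125461.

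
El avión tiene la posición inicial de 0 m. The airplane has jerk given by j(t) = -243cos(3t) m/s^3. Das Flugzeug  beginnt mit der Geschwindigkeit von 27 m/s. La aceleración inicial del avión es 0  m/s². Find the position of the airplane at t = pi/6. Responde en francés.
En partant du jerk j(t) = -243·cos(3·t), nous prenons 3 primitives. La primitive du jerk, avec a(0) = 0, donne l'accélération: a(t) = -81·sin(3·t). En intégrant l'accélération et en utilisant la condition initiale v(0) = 27, nous obtenons v(t) = 27·cos(3·t). L'intégrale de la vitesse est la position. En utilisant x(0) = 0, nous obtenons x(t) = 9·sin(3·t). De l'équation de la position x(t) = 9·sin(3·t), nous substituons t = pi/6 pour obtenir x = 9.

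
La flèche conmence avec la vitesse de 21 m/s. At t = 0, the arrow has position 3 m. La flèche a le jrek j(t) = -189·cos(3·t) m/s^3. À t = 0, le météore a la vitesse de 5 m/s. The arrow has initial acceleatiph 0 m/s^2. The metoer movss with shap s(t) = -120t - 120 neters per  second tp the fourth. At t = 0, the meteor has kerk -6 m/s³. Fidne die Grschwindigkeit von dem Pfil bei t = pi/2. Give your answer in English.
To find the answer, we compute 2 integrals of j(t) = -189·cos(3·t). Integrating jerk and using the initial condition a(0) = 0, we get a(t) = -63·sin(3·t). The integral of acceleration, with v(0) = 21, gives velocity: v(t) = 21·cos(3·t). We have velocity v(t) = 21·cos(3·t). Substituting t = pi/2: v(pi/2) = 0.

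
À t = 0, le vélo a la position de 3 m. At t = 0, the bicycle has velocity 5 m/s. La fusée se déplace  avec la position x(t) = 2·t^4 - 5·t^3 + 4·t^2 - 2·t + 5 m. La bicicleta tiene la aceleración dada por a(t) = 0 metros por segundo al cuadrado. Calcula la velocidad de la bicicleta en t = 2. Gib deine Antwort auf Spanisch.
Para resolver esto, necesitamos tomar 1 antiderivada de nuestra ecuación de la aceleración a(t) = 0. Tomando ∫a(t)dt y aplicando v(0) = 5, encontramos v(t) = 5. De la ecuación de la velocidad v(t) = 5, sustituimos t = 2 para obtener v = 5.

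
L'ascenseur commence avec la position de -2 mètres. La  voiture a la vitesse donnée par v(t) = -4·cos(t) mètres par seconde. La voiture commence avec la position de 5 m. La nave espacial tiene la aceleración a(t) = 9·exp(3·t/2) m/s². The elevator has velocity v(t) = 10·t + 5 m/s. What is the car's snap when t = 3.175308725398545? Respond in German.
Wir müssen unsere Gleichung für die Geschwindigkeit v(t) = -4·cos(t) 3-mal ableiten. Die Ableitung von der Geschwindigkeit ergibt die Beschleunigung: a(t) = 4·sin(t). Mit d/dt von a(t) finden wir j(t) = 4·cos(t). Die Ableitung von dem Ruck ergibt den Snap: s(t) = -4·sin(t). Mit s(t) = -4·sin(t) und Einsetzen von t = 3.175308725398545, finden wir s = 0.134838736996028.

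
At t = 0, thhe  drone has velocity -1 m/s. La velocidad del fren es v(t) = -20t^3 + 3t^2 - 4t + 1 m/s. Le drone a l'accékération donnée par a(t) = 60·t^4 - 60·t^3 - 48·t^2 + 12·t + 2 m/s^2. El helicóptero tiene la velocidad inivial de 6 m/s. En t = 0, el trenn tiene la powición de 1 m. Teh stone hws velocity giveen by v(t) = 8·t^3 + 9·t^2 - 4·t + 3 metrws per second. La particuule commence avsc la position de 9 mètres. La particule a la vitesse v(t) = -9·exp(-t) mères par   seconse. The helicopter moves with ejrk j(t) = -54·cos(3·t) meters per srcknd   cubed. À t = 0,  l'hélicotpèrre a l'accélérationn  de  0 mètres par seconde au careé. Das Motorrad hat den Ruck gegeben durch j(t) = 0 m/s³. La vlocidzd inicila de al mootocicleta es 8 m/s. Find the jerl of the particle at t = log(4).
Starting from velocity v(t) = -9·exp(-t), we take 2 derivatives. Differentiating velocity, we get acceleration: a(t) = 9·exp(-t). Taking d/dt of a(t), we find j(t) = -9·exp(-t). We have jerk j(t) = -9·exp(-t). Substituting t = log(4): j(log(4)) = -9/4.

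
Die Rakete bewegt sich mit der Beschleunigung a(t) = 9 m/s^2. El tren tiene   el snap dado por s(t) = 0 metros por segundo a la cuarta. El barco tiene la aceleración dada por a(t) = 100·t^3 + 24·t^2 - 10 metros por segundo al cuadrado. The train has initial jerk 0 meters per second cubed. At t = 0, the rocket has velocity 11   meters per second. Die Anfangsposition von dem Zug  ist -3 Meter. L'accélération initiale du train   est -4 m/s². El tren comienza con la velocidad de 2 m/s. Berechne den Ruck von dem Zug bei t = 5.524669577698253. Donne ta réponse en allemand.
Um dies zu lösen, müssen wir 1 Integral unserer Gleichung für den Snap s(t) = 0 finden. Durch Integration von dem Snap und Verwendung der Anfangsbedingung j(0) = 0, erhalten wir j(t) = 0. Mit j(t) = 0 und Einsetzen von t = 5.524669577698253, finden wir j = 0.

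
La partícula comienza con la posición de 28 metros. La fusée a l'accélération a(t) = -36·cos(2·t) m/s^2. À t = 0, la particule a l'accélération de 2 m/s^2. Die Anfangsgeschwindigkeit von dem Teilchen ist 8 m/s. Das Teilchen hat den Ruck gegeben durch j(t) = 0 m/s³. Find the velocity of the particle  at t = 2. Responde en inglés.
We must find the antiderivative of our jerk equation j(t) = 0 2 times. Integrating jerk and using the initial condition a(0) = 2, we get a(t) = 2. Taking ∫a(t)dt and applying v(0) = 8, we find v(t) = 2·t + 8. We have velocity v(t) = 2·t + 8. Substituting t = 2: v(2) = 12.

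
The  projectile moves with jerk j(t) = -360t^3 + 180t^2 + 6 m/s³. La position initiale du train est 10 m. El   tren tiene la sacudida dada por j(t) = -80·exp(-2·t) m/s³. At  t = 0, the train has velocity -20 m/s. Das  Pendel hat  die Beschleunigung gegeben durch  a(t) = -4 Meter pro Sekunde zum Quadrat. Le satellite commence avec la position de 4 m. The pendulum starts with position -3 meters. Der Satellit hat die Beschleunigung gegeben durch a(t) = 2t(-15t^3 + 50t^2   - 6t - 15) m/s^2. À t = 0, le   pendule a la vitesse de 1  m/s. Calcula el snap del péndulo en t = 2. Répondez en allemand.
Wir müssen unsere Gleichung für die Beschleunigung a(t) = -4 2-mal ableiten. Mit d/dt von a(t) finden wir j(t) = 0. Mit d/dt von j(t) finden wir s(t) = 0. Wir haben den Snap s(t) = 0. Durch Einsetzen von t = 2: s(2) = 0.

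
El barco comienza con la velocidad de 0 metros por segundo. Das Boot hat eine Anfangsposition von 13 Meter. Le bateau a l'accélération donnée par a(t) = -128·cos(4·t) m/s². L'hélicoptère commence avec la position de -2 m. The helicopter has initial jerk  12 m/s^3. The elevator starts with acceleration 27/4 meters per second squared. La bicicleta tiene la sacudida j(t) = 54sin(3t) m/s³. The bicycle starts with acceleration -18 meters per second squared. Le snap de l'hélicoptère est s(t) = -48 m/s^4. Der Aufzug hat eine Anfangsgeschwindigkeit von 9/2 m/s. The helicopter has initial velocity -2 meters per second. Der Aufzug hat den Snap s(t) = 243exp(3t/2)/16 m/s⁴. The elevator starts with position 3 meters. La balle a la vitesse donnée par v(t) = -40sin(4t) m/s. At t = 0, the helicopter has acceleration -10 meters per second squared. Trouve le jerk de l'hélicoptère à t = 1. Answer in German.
Ausgehend von dem Snap s(t) = -48, nehmen wir 1 Stammfunktion. Mit ∫s(t)dt und Anwendung von j(0) = 12, finden wir j(t) = 12 - 48·t. Aus der Gleichung für den Ruck j(t) = 12 - 48·t, setzen wir t = 1 ein und erhalten j = -36.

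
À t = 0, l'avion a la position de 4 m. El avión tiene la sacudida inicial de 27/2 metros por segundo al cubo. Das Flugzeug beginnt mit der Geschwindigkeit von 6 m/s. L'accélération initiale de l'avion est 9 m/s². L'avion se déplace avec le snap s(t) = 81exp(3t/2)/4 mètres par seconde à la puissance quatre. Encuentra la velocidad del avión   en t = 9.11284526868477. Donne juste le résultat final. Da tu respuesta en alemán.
Die Antwort ist 5183688.21894524.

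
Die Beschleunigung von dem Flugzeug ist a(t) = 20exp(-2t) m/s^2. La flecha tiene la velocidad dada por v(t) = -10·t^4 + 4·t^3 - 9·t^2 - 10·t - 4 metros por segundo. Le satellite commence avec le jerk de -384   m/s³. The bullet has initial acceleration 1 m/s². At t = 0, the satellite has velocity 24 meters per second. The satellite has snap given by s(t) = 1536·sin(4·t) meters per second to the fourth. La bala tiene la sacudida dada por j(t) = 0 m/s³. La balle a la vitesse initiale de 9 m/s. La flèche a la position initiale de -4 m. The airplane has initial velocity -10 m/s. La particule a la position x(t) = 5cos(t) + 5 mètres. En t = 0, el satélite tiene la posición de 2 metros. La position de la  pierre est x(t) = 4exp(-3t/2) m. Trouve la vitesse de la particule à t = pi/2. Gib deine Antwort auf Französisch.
Nous devons dériver notre équation de la position x(t) = 5·cos(t) + 5 1 fois. En dérivant la position, nous obtenons la vitesse: v(t) = -5·sin(t). En utilisant v(t) = -5·sin(t) et en substituant t = pi/2, nous trouvons v = -5.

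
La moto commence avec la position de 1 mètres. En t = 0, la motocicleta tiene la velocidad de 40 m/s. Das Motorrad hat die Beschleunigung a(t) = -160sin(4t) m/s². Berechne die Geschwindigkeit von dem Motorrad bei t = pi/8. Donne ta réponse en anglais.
To solve this, we need to take 1 antiderivative of our acceleration equation a(t) = -160·sin(4·t). Finding the antiderivative of a(t) and using v(0) = 40: v(t) = 40·cos(4·t). We have velocity v(t) = 40·cos(4·t). Substituting t = pi/8: v(pi/8) = 0.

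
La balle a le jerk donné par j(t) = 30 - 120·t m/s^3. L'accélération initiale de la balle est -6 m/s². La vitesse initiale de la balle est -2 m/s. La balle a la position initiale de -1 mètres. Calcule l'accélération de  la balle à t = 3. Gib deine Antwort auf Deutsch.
Wir müssen das Integral unserer Gleichung für den Ruck j(t) = 30 - 120·t 1-mal finden. Durch Integration von dem Ruck und Verwendung der Anfangsbedingung a(0) = -6, erhalten wir a(t) = -60·t^2 + 30·t - 6. Mit a(t) = -60·t^2 + 30·t - 6 und Einsetzen von t = 3, finden wir a = -456.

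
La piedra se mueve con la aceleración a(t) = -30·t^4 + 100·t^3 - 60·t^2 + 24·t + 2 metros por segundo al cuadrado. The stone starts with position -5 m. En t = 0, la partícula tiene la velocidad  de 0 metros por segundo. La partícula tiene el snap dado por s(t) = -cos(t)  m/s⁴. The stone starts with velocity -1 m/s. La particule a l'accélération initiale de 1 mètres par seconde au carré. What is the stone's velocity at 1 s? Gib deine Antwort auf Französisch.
Nous devons trouver l'intégrale de notre équation de l'accélération a(t) = -30·t^4 + 100·t^3 - 60·t^2 + 24·t + 2 1 fois. En intégrant l'accélération et en utilisant la condition initiale v(0) = -1, nous obtenons v(t) = -6·t^5 + 25·t^4 - 20·t^3 + 12·t^2 + 2·t - 1. En utilisant v(t) = -6·t^5 + 25·t^4 - 20·t^3 + 12·t^2 + 2·t - 1 et en substituant t = 1, nous trouvons v = 12.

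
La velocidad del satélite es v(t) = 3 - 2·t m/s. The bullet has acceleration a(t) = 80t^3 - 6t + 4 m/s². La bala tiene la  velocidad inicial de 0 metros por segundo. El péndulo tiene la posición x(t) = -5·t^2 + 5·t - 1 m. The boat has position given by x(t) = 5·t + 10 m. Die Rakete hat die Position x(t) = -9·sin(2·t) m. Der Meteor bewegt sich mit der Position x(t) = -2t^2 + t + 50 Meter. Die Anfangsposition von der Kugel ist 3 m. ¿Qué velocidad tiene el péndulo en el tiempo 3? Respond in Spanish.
Para resolver esto, necesitamos tomar 1 derivada de nuestra ecuación de la posición x(t) = -5·t^2 + 5·t - 1. Derivando la posición, obtenemos la velocidad: v(t) = 5 - 10·t. Usando v(t) = 5 - 10·t y sustituyendo t = 3, encontramos v = -25.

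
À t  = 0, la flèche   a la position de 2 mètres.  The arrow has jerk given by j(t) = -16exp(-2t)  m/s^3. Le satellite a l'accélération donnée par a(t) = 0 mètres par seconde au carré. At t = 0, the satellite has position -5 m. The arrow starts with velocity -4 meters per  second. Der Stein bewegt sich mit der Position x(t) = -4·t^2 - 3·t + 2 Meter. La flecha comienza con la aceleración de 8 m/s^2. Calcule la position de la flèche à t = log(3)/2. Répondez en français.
Nous devons trouver la primitive de notre équation du jerk j(t) = -16·exp(-2·t) 3 fois. L'intégrale du jerk, avec a(0) = 8, donne l'accélération: a(t) = 8·exp(-2·t). La primitive de l'accélération est la vitesse. En utilisant v(0) = -4, nous obtenons v(t) = -4·exp(-2·t). En prenant ∫v(t)dt et en appliquant x(0) = 2, nous trouvons x(t) = 2·exp(-2·t). Nous avons la position x(t) = 2·exp(-2·t). En substituant t = log(3)/2: x(log(3)/2) = 2/3.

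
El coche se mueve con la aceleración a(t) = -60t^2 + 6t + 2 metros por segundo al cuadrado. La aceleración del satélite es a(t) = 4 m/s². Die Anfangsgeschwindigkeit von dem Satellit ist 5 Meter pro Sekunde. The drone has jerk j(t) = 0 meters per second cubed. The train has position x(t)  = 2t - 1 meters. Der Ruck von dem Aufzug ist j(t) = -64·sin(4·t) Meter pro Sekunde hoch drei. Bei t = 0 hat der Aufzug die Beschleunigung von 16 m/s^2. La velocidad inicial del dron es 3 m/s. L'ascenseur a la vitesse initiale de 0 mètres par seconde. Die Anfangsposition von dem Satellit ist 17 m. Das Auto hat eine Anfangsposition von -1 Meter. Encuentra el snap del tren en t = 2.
Debemos derivar nuestra ecuación de la posición x(t) = 2·t - 1 4 veces. Derivando la posición, obtenemos la velocidad: v(t) = 2. Derivando la velocidad, obtenemos la aceleración: a(t) = 0. La derivada de la aceleración da la sacudida: j(t) = 0. Derivando la sacudida, obtenemos el snap: s(t) = 0. Tenemos el snap s(t) = 0. Sustituyendo t = 2: s(2) = 0.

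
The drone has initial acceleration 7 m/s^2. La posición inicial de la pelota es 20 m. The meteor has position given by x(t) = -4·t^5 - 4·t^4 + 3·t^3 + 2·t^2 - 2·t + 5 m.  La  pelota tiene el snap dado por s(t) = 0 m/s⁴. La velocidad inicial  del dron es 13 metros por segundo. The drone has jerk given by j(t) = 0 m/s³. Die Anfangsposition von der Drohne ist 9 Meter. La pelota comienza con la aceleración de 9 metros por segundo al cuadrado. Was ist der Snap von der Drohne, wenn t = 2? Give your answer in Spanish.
Partiendo de la sacudida j(t) = 0, tomamos 1 derivada. Tomando d/dt de j(t), encontramos s(t) = 0. Usando s(t) = 0 y sustituyendo t = 2, encontramos s = 0.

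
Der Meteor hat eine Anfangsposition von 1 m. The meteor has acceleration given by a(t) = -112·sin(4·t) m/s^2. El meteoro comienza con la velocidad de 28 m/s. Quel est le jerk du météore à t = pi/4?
Pour résoudre ceci, nous devons prendre 1 dérivée de notre équation de l'accélération a(t) = -112·sin(4·t). En dérivant l'accélération, nous obtenons le jerk: j(t) = -448·cos(4·t). Nous avons le jerk j(t) = -448·cos(4·t). En substituant t = pi/4: j(pi/4) = 448.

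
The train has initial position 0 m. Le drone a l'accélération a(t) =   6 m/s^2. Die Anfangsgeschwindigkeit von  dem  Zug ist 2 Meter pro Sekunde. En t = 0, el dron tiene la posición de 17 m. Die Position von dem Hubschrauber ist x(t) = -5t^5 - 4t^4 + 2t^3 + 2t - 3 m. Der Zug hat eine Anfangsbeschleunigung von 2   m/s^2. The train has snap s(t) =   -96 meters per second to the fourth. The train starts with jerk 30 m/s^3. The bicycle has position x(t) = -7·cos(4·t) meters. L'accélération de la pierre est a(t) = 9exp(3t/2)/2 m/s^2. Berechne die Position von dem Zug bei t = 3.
Wir müssen unsere Gleichung für den Snap s(t) = -96 4-mal integrieren. Durch Integration von dem Snap und Verwendung der Anfangsbedingung j(0) = 30, erhalten wir j(t) = 30 - 96·t. Die Stammfunktion von dem Ruck ist die Beschleunigung. Mit a(0) = 2 erhalten wir a(t) = -48·t^2 + 30·t + 2. Das Integral von der Beschleunigung ist die Geschwindigkeit. Mit v(0) = 2 erhalten wir v(t) = -16·t^3 + 15·t^2 + 2·t + 2. Das Integral von der Geschwindigkeit, mit x(0) = 0, ergibt die Position: x(t) = -4·t^4 + 5·t^3 + t^2 + 2·t. Aus der Gleichung für die Position x(t) = -4·t^4 + 5·t^3 + t^2 + 2·t, setzen wir t = 3 ein und erhalten x = -174.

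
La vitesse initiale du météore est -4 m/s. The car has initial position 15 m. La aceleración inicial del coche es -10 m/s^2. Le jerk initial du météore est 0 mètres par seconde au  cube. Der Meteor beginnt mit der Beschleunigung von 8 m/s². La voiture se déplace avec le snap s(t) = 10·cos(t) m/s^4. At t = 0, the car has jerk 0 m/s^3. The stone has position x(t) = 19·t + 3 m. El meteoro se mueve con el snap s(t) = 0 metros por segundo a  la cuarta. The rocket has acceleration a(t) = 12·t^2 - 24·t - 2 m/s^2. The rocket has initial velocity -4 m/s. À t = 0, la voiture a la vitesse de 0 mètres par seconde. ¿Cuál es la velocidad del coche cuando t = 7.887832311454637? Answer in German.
Wir müssen unsere Gleichung für den Snap s(t) = 10·cos(t) 3-mal integrieren. Die Stammfunktion von dem Snap, mit j(0) = 0, ergibt den Ruck: j(t) = 10·sin(t). Durch Integration von dem Ruck und Verwendung der Anfangsbedingung a(0) = -10, erhalten wir a(t) = -10·cos(t). Mit ∫a(t)dt und Anwendung von v(0) = 0, finden wir v(t) = -10·sin(t). Wir haben die Geschwindigkeit v(t) = -10·sin(t). Durch Einsetzen von t = 7.887832311454637: v(7.887832311454637) = -9.99427120523907.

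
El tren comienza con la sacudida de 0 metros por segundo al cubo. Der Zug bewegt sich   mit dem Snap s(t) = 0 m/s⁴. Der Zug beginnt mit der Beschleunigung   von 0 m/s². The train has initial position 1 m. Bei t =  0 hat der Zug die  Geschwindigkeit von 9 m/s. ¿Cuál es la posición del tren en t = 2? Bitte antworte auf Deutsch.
Ausgehend von dem Snap s(t) = 0, nehmen wir 4 Stammfunktionen. Das Integral von dem Snap ist der Ruck. Mit j(0) = 0 erhalten wir j(t) = 0. Die Stammfunktion von dem Ruck ist die Beschleunigung. Mit a(0) = 0 erhalten wir a(t) = 0. Mit ∫a(t)dt und Anwendung von v(0) = 9, finden wir v(t) = 9. Die Stammfunktion von der Geschwindigkeit, mit x(0) = 1, ergibt die Position: x(t) = 9·t + 1. Wir haben die Position x(t) = 9·t + 1. Durch Einsetzen von t = 2: x(2) = 19.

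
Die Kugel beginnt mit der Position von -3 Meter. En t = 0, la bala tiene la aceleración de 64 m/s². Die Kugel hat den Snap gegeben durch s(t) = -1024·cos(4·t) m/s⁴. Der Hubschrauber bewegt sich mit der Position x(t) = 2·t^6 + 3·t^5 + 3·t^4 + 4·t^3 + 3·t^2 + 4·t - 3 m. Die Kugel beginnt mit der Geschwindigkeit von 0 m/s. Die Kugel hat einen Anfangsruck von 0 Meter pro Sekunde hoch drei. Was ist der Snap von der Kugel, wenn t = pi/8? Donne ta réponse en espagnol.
Tenemos el snap s(t) = -1024·cos(4·t). Sustituyendo t = pi/8: s(pi/8) = 0.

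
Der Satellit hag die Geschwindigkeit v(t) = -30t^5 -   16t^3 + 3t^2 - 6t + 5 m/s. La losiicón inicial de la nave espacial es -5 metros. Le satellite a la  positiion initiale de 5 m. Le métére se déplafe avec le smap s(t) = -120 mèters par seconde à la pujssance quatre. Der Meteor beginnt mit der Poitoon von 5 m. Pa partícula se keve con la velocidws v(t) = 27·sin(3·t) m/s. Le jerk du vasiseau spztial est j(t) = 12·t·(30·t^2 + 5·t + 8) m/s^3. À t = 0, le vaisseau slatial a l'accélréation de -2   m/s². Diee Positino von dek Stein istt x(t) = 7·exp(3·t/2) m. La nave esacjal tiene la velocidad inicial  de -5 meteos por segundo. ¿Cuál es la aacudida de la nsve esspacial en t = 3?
De la ecuación de la sacudida j(t) = 12·t·(30·t^2 + 5·t + 8), sustituimos t = 3 para obtener j = 10548.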